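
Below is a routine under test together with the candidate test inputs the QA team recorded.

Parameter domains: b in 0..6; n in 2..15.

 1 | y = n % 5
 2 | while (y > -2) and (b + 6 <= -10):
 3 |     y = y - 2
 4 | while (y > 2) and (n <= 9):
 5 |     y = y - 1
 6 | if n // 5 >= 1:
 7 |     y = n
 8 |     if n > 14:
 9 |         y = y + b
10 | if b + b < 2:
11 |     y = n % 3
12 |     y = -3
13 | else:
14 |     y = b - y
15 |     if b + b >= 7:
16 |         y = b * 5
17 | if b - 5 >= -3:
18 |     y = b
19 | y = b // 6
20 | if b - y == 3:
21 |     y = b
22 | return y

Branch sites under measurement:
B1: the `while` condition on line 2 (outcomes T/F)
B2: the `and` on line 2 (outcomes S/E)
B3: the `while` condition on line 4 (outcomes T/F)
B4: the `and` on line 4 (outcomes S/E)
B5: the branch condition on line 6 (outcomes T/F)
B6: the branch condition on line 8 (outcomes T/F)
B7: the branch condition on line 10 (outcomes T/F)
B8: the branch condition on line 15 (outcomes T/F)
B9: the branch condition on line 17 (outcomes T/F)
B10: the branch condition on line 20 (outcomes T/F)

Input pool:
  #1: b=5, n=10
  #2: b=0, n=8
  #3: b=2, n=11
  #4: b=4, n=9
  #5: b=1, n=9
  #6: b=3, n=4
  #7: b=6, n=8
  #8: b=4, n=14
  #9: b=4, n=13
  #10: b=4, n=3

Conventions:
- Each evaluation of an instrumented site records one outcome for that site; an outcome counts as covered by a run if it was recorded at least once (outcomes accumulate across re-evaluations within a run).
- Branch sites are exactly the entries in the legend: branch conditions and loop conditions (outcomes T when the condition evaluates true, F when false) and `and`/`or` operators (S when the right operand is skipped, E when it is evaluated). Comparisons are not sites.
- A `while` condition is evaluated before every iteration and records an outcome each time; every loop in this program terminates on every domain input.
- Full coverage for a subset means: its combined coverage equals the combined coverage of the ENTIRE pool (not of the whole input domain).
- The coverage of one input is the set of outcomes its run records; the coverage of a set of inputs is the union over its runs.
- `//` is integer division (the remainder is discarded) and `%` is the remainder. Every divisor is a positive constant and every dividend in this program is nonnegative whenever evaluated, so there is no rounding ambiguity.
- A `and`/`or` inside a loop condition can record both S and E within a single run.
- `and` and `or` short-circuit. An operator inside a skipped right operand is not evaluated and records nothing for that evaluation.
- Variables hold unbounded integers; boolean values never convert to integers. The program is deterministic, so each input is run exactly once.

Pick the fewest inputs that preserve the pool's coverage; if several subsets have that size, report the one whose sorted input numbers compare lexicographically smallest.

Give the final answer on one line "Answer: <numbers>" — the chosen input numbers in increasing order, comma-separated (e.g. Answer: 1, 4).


input #1 (b=5, n=10): covers B1=F, B2=E, B3=F, B4=S, B5=T, B6=F, B7=F, B8=T, B9=T, B10=F
input #2 (b=0, n=8): covers B1=F, B2=E, B3=T, B3=F, B4=S, B4=E, B5=T, B6=F, B7=T, B9=F, B10=F
input #3 (b=2, n=11): covers B1=F, B2=E, B3=F, B4=S, B5=T, B6=F, B7=F, B8=F, B9=T, B10=F
input #4 (b=4, n=9): covers B1=F, B2=E, B3=T, B3=F, B4=S, B4=E, B5=T, B6=F, B7=F, B8=T, B9=T, B10=F
input #5 (b=1, n=9): covers B1=F, B2=E, B3=T, B3=F, B4=S, B4=E, B5=T, B6=F, B7=F, B8=F, B9=F, B10=F
input #6 (b=3, n=4): covers B1=F, B2=E, B3=T, B3=F, B4=S, B4=E, B5=F, B7=F, B8=F, B9=T, B10=T
input #7 (b=6, n=8): covers B1=F, B2=E, B3=T, B3=F, B4=S, B4=E, B5=T, B6=F, B7=F, B8=T, B9=T, B10=F
input #8 (b=4, n=14): covers B1=F, B2=E, B3=F, B4=E, B5=T, B6=F, B7=F, B8=T, B9=T, B10=F
input #9 (b=4, n=13): covers B1=F, B2=E, B3=F, B4=E, B5=T, B6=F, B7=F, B8=T, B9=T, B10=F
input #10 (b=4, n=3): covers B1=F, B2=E, B3=T, B3=F, B4=S, B4=E, B5=F, B7=F, B8=T, B9=T, B10=F
the full pool covers 17 outcomes: B1=F, B2=E, B3=T, B3=F, B4=S, B4=E, B5=T, B5=F, B6=F, B7=T, B7=F, B8=T, B8=F, B9=T, B9=F, B10=T, B10=F
checked all size-1 subsets: none covers 17 outcomes (max 12/17)
checked all size-2 subsets: none covers 17 outcomes (max 16/17)
at size 3, {1, 2, 6} reaches all 17 outcomes; every lexicographically earlier size-3 subset fails
Answer: 1, 2, 6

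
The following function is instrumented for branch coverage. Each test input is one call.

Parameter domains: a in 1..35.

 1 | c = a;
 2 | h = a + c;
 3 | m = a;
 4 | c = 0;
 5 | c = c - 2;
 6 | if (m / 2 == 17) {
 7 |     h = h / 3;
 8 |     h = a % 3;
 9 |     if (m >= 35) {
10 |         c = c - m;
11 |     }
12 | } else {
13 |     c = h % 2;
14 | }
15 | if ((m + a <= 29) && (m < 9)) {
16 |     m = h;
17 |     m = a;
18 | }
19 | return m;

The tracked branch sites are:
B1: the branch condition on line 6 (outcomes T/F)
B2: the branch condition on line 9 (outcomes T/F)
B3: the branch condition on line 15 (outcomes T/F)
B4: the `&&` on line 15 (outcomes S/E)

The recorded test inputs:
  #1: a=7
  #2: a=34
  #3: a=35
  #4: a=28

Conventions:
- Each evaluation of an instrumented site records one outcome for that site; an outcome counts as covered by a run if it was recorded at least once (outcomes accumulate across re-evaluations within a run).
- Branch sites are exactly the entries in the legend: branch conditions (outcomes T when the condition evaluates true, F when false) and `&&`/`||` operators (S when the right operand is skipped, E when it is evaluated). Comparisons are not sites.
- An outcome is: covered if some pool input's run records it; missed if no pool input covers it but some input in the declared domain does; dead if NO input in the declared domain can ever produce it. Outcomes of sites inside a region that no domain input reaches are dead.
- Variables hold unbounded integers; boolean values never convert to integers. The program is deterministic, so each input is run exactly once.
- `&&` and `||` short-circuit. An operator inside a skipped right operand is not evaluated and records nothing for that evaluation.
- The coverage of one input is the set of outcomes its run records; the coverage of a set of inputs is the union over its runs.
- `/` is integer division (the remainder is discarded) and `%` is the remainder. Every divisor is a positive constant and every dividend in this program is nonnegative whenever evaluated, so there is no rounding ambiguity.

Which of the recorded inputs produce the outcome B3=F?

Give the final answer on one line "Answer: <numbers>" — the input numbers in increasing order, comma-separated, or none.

input #1 (a=7): does not produce B3=F
input #2 (a=34): produces B3=F
input #3 (a=35): produces B3=F
input #4 (a=28): produces B3=F

Answer: 2, 3, 4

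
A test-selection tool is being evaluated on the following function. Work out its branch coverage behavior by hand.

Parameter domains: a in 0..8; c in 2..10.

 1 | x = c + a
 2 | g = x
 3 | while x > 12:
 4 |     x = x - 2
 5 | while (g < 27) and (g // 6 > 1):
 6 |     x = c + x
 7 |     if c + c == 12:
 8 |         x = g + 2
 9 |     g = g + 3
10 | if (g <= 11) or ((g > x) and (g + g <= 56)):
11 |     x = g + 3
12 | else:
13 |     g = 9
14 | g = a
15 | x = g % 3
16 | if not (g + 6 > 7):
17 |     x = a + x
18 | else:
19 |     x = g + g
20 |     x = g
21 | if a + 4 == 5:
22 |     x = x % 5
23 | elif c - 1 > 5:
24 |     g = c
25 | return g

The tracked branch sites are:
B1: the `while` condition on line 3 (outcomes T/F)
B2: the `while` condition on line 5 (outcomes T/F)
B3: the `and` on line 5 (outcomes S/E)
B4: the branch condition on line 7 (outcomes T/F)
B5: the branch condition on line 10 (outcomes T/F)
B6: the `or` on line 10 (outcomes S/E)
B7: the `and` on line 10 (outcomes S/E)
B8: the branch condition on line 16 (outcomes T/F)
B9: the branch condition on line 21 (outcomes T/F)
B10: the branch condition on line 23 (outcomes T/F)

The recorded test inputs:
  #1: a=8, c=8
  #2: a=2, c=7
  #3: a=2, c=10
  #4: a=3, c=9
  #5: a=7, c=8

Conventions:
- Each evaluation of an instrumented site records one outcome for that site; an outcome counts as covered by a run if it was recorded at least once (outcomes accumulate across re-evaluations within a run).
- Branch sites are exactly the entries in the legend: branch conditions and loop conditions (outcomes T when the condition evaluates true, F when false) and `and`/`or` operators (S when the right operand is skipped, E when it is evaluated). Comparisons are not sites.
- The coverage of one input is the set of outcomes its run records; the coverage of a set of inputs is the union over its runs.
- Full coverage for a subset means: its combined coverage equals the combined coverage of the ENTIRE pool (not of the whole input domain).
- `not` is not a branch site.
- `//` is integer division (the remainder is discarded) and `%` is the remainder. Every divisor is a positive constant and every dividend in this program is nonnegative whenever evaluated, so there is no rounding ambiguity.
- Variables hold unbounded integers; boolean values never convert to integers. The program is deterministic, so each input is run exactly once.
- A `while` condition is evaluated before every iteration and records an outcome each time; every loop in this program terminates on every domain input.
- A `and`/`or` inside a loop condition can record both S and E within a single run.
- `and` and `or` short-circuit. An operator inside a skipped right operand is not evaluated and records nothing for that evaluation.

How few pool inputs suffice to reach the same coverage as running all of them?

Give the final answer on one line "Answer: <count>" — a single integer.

input #1 (a=8, c=8): events B1->T, B1->T, B1->F, B3->E, B2->T, B4->F, B3->E, B2->T, B4->F, B3->E, B2->T, B4->F, B3->E, B2->T, ...; covers B1=T, B1=F, B2=T, B2=F, B3=S, B3=E, B4=F, B5=F, B6=E, B7=S, B8=F, B9=F, B10=T
input #2 (a=2, c=7): events B1->F, B3->E, B2->F, B6->S, B5->T, B8->F, B9->F, B10->T; covers B1=F, B2=F, B3=E, B5=T, B6=S, B8=F, B9=F, B10=T
input #3 (a=2, c=10): events B1->F, B3->E, B2->T, B4->F, B3->E, B2->T, B4->F, B3->E, B2->T, B4->F, B3->E, B2->T, B4->F, B3->E, ...; covers B1=F, B2=T, B2=F, B3=S, B3=E, B4=F, B5=F, B6=E, B7=S, B8=F, B9=F, B10=T
input #4 (a=3, c=9): events B1->F, B3->E, B2->T, B4->F, B3->E, B2->T, B4->F, B3->E, B2->T, B4->F, B3->E, B2->T, B4->F, B3->E, ...; covers B1=F, B2=T, B2=F, B3=S, B3=E, B4=F, B5=F, B6=E, B7=S, B8=F, B9=F, B10=T
input #5 (a=7, c=8): events B1->T, B1->T, B1->F, B3->E, B2->T, B4->F, B3->E, B2->T, B4->F, B3->E, B2->T, B4->F, B3->E, B2->T, ...; covers B1=T, B1=F, B2=T, B2=F, B3=S, B3=E, B4=F, B5=F, B6=E, B7=S, B8=F, B9=F, B10=T
the full pool covers 15 outcomes: B1=T, B1=F, B2=T, B2=F, B3=S, B3=E, B4=F, B5=T, B5=F, B6=S, B6=E, B7=S, B8=F, B9=F, B10=T
no size-1 subset reaches all 15 outcomes (best union: 13/15)
at size 2, {1, 2} reaches all 15 outcomes; every lexicographically earlier size-2 subset fails

Answer: 2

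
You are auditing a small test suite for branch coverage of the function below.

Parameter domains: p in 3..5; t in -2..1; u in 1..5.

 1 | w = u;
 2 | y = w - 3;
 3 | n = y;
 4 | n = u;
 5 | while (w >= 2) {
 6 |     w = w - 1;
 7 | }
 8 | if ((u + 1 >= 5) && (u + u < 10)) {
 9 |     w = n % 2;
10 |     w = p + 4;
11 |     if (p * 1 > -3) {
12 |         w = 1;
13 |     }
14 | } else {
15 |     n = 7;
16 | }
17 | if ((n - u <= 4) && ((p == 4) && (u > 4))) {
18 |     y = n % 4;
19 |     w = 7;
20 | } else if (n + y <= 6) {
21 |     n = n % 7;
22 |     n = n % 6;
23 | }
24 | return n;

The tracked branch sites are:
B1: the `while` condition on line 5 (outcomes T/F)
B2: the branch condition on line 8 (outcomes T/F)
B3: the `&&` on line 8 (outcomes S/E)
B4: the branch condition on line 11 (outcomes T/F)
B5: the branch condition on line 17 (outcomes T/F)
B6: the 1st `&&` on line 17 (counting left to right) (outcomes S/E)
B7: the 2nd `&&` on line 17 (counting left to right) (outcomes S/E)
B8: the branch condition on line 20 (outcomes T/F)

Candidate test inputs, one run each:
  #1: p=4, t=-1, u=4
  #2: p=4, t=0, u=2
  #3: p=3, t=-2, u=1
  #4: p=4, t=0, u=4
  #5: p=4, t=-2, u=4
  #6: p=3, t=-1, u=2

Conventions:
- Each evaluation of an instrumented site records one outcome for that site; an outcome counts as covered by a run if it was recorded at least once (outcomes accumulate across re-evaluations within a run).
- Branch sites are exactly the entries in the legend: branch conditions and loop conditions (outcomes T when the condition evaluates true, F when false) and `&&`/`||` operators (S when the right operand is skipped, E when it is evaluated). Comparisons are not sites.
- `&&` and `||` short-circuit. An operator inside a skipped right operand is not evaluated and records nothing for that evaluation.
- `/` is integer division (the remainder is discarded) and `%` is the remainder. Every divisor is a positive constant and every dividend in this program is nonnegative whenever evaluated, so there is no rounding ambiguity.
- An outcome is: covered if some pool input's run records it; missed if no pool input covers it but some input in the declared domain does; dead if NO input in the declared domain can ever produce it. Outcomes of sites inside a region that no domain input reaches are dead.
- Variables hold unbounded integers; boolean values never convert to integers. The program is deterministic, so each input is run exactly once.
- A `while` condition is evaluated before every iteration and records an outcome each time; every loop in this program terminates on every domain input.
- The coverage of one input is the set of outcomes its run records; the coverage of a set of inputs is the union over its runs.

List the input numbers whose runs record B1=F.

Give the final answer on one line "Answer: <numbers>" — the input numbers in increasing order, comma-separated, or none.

input #1 (p=4, t=-1, u=4): hits B1=F
input #2 (p=4, t=0, u=2): hits B1=F
input #3 (p=3, t=-2, u=1): hits B1=F
input #4 (p=4, t=0, u=4): hits B1=F
input #5 (p=4, t=-2, u=4): hits B1=F
input #6 (p=3, t=-1, u=2): hits B1=F

Answer: 1, 2, 3, 4, 5, 6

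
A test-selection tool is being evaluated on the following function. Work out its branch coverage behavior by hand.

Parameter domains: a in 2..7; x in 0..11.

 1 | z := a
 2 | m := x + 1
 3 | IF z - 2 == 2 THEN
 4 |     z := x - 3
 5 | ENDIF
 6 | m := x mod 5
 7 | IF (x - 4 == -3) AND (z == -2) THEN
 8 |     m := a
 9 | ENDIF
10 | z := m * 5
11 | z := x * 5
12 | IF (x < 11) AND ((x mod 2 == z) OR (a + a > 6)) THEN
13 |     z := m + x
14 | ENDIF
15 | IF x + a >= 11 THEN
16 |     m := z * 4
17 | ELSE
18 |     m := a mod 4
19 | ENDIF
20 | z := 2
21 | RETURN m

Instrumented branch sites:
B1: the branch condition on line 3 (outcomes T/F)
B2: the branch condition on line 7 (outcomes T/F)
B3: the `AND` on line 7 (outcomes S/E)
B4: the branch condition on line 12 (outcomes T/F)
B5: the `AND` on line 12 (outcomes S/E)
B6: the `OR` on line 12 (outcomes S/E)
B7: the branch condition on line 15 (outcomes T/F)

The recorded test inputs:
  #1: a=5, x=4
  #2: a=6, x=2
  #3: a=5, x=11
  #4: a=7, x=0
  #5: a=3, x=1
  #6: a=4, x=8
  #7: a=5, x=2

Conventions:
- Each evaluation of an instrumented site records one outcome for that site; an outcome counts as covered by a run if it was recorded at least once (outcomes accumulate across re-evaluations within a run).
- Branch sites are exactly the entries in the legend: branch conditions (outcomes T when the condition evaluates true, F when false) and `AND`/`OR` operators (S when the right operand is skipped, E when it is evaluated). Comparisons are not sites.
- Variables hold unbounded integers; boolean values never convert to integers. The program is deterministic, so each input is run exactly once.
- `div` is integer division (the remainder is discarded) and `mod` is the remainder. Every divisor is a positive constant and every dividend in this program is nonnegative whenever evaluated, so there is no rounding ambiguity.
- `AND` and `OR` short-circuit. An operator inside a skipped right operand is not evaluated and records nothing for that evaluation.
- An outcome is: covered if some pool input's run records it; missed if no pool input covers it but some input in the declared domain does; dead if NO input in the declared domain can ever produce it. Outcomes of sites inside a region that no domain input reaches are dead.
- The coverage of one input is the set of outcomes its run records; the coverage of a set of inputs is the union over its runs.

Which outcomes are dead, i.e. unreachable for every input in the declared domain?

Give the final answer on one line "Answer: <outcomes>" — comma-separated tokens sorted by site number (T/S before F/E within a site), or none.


sweeping the full domain (72 inputs) for each outcome:
  reachable outcomes have witnesses, e.g. B1=T (e.g. a=4, x=0), B1=F (e.g. a=2, x=0), B2=T (e.g. a=4, x=1), B2=F (e.g. a=2, x=0)
Answer: none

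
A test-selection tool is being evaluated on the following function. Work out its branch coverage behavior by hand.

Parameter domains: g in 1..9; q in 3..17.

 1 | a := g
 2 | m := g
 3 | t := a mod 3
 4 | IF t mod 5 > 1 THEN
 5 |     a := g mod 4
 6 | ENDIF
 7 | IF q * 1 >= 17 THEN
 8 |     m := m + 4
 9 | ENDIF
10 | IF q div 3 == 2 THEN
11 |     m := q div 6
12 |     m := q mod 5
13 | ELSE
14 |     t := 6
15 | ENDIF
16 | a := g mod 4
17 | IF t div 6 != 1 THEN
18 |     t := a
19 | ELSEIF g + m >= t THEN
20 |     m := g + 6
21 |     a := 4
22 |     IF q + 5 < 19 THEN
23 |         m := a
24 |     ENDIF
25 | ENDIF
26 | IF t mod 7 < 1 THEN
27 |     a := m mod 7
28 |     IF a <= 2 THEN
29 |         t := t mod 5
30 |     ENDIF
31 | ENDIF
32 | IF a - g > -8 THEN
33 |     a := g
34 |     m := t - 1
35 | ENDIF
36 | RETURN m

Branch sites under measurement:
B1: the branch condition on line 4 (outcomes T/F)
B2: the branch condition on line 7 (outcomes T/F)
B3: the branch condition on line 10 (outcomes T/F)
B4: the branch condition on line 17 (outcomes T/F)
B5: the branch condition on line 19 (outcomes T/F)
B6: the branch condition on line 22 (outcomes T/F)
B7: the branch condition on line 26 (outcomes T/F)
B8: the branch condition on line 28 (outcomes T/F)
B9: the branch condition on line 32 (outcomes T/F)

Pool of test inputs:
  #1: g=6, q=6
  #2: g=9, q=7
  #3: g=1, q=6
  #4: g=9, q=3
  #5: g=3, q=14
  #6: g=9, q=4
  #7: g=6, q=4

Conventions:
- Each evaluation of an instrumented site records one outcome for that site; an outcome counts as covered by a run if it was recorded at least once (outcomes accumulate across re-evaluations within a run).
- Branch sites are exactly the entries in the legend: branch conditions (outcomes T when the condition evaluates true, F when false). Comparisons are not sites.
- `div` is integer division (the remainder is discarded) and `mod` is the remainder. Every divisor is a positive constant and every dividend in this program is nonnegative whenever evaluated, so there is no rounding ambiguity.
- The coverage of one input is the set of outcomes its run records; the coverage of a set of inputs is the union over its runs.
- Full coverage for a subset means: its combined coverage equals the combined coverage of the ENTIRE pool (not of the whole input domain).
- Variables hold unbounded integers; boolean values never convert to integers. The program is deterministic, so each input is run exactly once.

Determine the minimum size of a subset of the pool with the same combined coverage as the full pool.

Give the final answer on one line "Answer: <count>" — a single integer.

input #1, g=6, q=6: events B1->F, B2->F, B3->T, B4->T, B7->F, B9->T; outcomes B1=F, B2=F, B3=T, B4=T, B7=F, B9=T
input #2, g=9, q=7: events B1->F, B2->F, B3->T, B4->T, B7->F, B9->F; outcomes B1=F, B2=F, B3=T, B4=T, B7=F, B9=F
input #3, g=1, q=6: events B1->F, B2->F, B3->T, B4->T, B7->F, B9->T; outcomes B1=F, B2=F, B3=T, B4=T, B7=F, B9=T
input #4, g=9, q=3: events B1->F, B2->F, B3->F, B4->F, B5->T, B6->T, B7->F, B9->T; outcomes B1=F, B2=F, B3=F, B4=F, B5=T, B6=T, B7=F, B9=T
input #5, g=3, q=14: events B1->F, B2->F, B3->F, B4->F, B5->T, B6->F, B7->F, B9->T; outcomes B1=F, B2=F, B3=F, B4=F, B5=T, B6=F, B7=F, B9=T
input #6, g=9, q=4: events B1->F, B2->F, B3->F, B4->F, B5->T, B6->T, B7->F, B9->T; outcomes B1=F, B2=F, B3=F, B4=F, B5=T, B6=T, B7=F, B9=T
input #7, g=6, q=4: events B1->F, B2->F, B3->F, B4->F, B5->T, B6->T, B7->F, B9->T; outcomes B1=F, B2=F, B3=F, B4=F, B5=T, B6=T, B7=F, B9=T
pool-wide coverage (12 outcomes): B1=F, B2=F, B3=T, B3=F, B4=T, B4=F, B5=T, B6=T, B6=F, B7=F, B9=T, B9=F
every size-1 subset falls short of the 12 outcomes (best: 8/12)
every size-2 subset falls short of the 12 outcomes (best: 11/12)
size 3: inputs {2, 4, 5} cover all 12 outcomes, and no lexicographically smaller subset of this size does

Answer: 3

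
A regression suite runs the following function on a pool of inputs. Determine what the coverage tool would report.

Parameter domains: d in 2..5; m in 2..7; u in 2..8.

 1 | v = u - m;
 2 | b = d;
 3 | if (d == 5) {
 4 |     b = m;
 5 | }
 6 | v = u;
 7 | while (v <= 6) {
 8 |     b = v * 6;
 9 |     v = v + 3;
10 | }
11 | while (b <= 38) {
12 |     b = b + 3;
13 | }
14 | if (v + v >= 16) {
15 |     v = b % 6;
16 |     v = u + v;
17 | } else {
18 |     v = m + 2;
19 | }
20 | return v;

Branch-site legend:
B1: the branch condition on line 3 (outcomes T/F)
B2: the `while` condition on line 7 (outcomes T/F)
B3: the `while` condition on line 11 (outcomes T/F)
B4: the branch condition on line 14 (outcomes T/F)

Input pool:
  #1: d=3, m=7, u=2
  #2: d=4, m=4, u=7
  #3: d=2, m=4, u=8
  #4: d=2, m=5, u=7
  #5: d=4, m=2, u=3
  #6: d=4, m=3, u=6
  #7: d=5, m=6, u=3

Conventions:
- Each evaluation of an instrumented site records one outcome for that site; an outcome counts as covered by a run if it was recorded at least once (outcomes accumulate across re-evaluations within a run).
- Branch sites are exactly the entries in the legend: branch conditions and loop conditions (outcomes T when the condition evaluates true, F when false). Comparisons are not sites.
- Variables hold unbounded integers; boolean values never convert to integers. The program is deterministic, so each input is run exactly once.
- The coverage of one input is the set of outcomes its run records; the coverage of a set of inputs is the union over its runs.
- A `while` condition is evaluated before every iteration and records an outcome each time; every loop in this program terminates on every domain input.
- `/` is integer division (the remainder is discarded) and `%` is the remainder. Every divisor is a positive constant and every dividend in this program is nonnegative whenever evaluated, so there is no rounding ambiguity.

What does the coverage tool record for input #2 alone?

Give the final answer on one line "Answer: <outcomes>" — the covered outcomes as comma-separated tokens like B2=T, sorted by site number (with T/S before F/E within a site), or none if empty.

Event log for input #2 (d=4, m=4, u=7):
  B1->F, B2->F, B3->T, B3->T, B3->T, B3->T, B3->T, B3->T, B3->T, B3->T
  B3->T, B3->T, B3->T, B3->T, B3->F, B4->F
distinct outcomes covered: B1=F, B2=F, B3=T, B3=F, B4=F

Answer: B1=F, B2=F, B3=T, B3=F, B4=F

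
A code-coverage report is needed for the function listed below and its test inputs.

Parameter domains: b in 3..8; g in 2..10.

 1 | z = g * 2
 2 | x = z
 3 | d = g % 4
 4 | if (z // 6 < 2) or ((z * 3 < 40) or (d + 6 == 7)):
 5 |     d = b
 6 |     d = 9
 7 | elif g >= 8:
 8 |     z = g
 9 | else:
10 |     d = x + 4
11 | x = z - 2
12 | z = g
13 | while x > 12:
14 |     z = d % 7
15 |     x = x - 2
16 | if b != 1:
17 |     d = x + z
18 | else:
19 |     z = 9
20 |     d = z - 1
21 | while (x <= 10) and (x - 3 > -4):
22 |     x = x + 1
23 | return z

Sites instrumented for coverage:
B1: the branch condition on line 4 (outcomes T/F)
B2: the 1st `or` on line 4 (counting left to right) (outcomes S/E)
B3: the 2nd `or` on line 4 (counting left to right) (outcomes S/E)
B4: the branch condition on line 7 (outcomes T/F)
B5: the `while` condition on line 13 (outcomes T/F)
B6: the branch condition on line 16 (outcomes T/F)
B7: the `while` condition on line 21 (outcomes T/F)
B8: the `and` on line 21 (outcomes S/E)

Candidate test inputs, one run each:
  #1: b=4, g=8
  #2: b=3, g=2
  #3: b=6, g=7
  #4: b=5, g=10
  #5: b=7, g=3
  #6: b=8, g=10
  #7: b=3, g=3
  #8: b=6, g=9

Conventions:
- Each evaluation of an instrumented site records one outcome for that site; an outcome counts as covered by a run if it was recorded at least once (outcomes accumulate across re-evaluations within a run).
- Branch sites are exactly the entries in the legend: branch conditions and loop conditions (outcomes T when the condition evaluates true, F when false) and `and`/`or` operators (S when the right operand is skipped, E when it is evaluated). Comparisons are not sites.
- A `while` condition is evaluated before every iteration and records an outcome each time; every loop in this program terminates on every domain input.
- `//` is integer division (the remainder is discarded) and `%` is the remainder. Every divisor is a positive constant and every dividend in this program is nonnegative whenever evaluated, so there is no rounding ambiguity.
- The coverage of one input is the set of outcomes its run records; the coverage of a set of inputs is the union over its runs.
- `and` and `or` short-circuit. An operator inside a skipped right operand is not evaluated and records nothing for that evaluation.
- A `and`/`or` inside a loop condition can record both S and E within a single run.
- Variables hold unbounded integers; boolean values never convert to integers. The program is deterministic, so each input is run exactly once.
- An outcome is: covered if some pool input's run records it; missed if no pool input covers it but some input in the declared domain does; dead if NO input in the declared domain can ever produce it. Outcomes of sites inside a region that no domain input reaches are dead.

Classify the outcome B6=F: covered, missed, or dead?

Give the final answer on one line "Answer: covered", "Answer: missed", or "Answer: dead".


no pool input records B6=F
checking all 54 inputs in the declared domain: B6=F is never recorded -> dead
Answer: dead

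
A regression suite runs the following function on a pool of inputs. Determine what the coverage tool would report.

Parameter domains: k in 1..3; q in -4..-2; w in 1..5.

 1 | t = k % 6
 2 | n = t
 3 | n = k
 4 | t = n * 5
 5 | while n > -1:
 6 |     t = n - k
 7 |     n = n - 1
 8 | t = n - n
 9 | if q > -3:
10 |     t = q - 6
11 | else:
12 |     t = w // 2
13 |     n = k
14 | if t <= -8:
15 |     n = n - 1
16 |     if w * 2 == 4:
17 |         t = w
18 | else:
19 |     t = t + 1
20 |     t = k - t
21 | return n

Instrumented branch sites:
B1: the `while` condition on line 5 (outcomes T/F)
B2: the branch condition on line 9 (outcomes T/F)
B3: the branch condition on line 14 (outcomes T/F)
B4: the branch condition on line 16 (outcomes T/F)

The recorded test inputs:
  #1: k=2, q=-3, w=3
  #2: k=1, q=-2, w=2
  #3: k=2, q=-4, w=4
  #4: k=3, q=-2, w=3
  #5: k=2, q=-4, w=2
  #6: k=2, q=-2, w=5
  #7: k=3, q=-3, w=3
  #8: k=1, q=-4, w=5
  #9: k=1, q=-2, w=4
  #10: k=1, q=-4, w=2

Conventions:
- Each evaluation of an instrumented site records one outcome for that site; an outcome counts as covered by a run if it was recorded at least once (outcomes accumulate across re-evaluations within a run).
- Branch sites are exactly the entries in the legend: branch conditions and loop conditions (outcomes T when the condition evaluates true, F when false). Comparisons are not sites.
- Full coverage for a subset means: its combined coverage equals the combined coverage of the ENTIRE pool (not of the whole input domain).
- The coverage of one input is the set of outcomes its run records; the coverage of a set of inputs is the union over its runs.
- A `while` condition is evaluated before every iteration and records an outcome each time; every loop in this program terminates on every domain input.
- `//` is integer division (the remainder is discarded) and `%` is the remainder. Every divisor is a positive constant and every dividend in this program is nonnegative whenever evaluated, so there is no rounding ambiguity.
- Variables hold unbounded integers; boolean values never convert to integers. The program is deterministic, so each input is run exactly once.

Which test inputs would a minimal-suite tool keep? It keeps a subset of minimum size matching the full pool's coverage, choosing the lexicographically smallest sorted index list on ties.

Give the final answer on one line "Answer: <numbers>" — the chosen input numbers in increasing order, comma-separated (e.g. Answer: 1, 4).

run #1 (k=2, q=-3, w=3) runs B1->T, B1->T, B1->T, B1->F, B2->F, B3->F; records B1=T, B1=F, B2=F, B3=F
run #2 (k=1, q=-2, w=2) runs B1->T, B1->T, B1->F, B2->T, B3->T, B4->T; records B1=T, B1=F, B2=T, B3=T, B4=T
run #3 (k=2, q=-4, w=4) runs B1->T, B1->T, B1->T, B1->F, B2->F, B3->F; records B1=T, B1=F, B2=F, B3=F
run #4 (k=3, q=-2, w=3) runs B1->T, B1->T, B1->T, B1->T, B1->F, B2->T, B3->T, B4->F; records B1=T, B1=F, B2=T, B3=T, B4=F
run #5 (k=2, q=-4, w=2) runs B1->T, B1->T, B1->T, B1->F, B2->F, B3->F; records B1=T, B1=F, B2=F, B3=F
run #6 (k=2, q=-2, w=5) runs B1->T, B1->T, B1->T, B1->F, B2->T, B3->T, B4->F; records B1=T, B1=F, B2=T, B3=T, B4=F
run #7 (k=3, q=-3, w=3) runs B1->T, B1->T, B1->T, B1->T, B1->F, B2->F, B3->F; records B1=T, B1=F, B2=F, B3=F
run #8 (k=1, q=-4, w=5) runs B1->T, B1->T, B1->F, B2->F, B3->F; records B1=T, B1=F, B2=F, B3=F
run #9 (k=1, q=-2, w=4) runs B1->T, B1->T, B1->F, B2->T, B3->T, B4->F; records B1=T, B1=F, B2=T, B3=T, B4=F
run #10 (k=1, q=-4, w=2) runs B1->T, B1->T, B1->F, B2->F, B3->F; records B1=T, B1=F, B2=F, B3=F
together the pool reaches 8 outcomes: B1=T, B1=F, B2=T, B2=F, B3=T, B3=F, B4=T, B4=F
every size-1 subset falls short of the 8 outcomes (best: 5/8)
every size-2 subset falls short of the 8 outcomes (best: 7/8)
inputs {1, 2, 4} (size 3) cover everything; no size-3 subset with a lexicographically smaller index list covers all 8

Answer: 1, 2, 4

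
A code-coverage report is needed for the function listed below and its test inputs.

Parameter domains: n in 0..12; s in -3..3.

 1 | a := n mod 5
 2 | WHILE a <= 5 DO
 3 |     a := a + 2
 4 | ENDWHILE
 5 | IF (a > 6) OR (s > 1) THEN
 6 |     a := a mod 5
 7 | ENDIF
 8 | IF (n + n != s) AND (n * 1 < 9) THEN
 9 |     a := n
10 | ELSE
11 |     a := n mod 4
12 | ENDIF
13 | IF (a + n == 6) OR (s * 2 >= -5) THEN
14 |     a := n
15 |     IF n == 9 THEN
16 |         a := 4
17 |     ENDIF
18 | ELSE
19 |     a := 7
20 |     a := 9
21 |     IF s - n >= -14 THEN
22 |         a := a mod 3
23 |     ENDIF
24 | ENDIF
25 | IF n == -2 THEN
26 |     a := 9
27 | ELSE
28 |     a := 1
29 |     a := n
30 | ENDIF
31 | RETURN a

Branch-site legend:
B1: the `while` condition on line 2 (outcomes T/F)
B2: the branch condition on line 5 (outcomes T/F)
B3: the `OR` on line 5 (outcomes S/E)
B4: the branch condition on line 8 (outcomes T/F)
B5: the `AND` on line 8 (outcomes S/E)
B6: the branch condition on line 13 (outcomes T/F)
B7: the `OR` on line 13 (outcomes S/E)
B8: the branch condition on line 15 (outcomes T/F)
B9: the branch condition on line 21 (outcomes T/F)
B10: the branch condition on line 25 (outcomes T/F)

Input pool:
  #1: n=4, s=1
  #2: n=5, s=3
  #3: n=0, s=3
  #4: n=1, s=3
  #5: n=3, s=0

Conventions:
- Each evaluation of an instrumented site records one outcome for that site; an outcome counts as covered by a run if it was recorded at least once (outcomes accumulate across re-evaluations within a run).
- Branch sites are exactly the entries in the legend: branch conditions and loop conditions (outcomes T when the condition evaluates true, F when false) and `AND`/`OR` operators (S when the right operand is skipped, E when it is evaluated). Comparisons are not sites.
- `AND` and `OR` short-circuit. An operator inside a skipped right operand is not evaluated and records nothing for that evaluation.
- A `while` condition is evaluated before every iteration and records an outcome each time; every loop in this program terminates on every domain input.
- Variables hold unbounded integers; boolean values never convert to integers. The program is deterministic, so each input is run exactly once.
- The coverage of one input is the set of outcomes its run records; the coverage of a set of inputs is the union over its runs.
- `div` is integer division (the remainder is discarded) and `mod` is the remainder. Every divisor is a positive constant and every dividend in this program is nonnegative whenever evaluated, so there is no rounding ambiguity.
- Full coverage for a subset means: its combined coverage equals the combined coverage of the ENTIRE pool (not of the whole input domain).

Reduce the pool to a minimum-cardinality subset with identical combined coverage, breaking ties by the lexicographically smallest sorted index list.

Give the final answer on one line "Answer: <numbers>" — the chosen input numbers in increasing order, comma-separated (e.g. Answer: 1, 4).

input #1 (n=4, s=1): covers B1=T, B1=F, B2=F, B3=E, B4=T, B5=E, B6=T, B7=E, B8=F, B10=F
input #2 (n=5, s=3): covers B1=T, B1=F, B2=T, B3=E, B4=T, B5=E, B6=T, B7=E, B8=F, B10=F
input #3 (n=0, s=3): covers B1=T, B1=F, B2=T, B3=E, B4=T, B5=E, B6=T, B7=E, B8=F, B10=F
input #4 (n=1, s=3): covers B1=T, B1=F, B2=T, B3=S, B4=T, B5=E, B6=T, B7=E, B8=F, B10=F
input #5 (n=3, s=0): covers B1=T, B1=F, B2=T, B3=S, B4=T, B5=E, B6=T, B7=S, B8=F, B10=F
the full pool covers 13 outcomes: B1=T, B1=F, B2=T, B2=F, B3=S, B3=E, B4=T, B5=E, B6=T, B7=S, B7=E, B8=F, B10=F
every size-1 subset falls short of the 13 outcomes (best: 10/13)
inputs {1, 5} (size 2) cover everything; no size-2 subset with a lexicographically smaller index list covers all 13

Answer: 1, 5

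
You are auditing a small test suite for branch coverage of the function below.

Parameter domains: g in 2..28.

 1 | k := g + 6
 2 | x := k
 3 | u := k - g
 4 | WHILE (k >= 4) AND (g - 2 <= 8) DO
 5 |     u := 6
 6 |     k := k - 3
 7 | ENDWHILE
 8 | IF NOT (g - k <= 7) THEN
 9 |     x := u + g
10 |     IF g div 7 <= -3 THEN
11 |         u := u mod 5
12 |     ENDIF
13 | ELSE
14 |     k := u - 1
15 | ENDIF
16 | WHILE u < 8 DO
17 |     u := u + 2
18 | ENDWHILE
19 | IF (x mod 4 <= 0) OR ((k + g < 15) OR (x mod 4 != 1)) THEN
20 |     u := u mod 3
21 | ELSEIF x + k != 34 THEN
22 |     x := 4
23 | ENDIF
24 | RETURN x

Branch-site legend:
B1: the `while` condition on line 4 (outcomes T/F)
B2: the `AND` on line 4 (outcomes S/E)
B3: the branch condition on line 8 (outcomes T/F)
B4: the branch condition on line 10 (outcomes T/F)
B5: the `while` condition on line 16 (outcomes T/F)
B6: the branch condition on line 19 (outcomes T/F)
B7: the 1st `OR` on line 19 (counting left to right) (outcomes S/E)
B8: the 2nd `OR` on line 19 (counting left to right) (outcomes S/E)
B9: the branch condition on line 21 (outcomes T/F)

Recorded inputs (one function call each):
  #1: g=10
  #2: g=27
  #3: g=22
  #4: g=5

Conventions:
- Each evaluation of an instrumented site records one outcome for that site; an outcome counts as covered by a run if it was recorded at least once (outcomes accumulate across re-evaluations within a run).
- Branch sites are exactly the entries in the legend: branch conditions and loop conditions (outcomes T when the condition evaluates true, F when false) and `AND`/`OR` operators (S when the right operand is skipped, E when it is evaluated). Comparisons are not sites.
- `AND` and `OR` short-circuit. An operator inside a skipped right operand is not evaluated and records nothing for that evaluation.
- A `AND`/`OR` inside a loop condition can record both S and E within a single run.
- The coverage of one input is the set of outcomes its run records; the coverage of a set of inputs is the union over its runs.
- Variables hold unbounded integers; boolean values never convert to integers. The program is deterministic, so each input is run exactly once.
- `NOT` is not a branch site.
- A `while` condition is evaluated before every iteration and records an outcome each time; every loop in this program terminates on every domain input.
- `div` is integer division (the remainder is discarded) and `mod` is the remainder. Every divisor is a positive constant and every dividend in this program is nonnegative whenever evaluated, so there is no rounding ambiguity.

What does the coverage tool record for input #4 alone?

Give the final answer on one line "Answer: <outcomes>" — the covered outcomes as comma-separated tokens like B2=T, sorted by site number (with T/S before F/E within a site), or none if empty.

Event log for input #4 (g=5):
  B2->E, B1->T, B2->E, B1->T, B2->E, B1->T, B2->S, B1->F, B3->F, B5->T
  B5->F, B7->E, B8->S, B6->T
distinct outcomes covered: B1=T, B1=F, B2=S, B2=E, B3=F, B5=T, B5=F, B6=T, B7=E, B8=S

Answer: B1=T, B1=F, B2=S, B2=E, B3=F, B5=T, B5=F, B6=T, B7=E, B8=S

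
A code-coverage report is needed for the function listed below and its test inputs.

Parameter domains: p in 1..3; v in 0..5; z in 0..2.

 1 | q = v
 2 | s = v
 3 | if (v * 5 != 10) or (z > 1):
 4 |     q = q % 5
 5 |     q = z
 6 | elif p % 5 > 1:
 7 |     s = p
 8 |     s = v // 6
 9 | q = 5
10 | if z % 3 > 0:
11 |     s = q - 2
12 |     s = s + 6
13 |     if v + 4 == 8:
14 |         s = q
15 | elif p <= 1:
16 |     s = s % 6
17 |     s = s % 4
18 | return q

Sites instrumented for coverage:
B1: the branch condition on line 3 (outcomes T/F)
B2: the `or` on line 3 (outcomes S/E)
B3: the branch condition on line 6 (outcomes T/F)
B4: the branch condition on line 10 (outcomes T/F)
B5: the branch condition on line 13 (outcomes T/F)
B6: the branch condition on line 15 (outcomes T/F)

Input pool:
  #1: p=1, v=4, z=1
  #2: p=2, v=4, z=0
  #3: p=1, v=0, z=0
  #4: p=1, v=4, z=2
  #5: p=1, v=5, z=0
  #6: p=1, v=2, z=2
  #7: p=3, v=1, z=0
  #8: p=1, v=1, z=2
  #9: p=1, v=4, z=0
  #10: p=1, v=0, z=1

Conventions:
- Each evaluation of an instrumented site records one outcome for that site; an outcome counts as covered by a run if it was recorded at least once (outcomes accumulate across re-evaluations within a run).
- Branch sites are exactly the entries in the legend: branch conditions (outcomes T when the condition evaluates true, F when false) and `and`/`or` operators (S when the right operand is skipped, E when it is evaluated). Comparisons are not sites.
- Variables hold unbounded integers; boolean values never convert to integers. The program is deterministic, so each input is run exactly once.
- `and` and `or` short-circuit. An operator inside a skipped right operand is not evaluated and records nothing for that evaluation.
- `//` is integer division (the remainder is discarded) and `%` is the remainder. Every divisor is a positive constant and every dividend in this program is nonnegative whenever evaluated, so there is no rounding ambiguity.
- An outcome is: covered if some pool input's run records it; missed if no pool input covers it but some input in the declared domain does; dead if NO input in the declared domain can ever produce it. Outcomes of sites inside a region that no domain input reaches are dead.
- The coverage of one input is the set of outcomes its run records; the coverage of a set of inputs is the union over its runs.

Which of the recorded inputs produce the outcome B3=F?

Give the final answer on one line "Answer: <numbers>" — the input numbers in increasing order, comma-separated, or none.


input #1 (p=1, v=4, z=1): misses B3=F
input #2 (p=2, v=4, z=0): misses B3=F
input #3 (p=1, v=0, z=0): misses B3=F
input #4 (p=1, v=4, z=2): misses B3=F
input #5 (p=1, v=5, z=0): misses B3=F
input #6 (p=1, v=2, z=2): misses B3=F
input #7 (p=3, v=1, z=0): misses B3=F
input #8 (p=1, v=1, z=2): misses B3=F
input #9 (p=1, v=4, z=0): misses B3=F
input #10 (p=1, v=0, z=1): misses B3=F
Answer: none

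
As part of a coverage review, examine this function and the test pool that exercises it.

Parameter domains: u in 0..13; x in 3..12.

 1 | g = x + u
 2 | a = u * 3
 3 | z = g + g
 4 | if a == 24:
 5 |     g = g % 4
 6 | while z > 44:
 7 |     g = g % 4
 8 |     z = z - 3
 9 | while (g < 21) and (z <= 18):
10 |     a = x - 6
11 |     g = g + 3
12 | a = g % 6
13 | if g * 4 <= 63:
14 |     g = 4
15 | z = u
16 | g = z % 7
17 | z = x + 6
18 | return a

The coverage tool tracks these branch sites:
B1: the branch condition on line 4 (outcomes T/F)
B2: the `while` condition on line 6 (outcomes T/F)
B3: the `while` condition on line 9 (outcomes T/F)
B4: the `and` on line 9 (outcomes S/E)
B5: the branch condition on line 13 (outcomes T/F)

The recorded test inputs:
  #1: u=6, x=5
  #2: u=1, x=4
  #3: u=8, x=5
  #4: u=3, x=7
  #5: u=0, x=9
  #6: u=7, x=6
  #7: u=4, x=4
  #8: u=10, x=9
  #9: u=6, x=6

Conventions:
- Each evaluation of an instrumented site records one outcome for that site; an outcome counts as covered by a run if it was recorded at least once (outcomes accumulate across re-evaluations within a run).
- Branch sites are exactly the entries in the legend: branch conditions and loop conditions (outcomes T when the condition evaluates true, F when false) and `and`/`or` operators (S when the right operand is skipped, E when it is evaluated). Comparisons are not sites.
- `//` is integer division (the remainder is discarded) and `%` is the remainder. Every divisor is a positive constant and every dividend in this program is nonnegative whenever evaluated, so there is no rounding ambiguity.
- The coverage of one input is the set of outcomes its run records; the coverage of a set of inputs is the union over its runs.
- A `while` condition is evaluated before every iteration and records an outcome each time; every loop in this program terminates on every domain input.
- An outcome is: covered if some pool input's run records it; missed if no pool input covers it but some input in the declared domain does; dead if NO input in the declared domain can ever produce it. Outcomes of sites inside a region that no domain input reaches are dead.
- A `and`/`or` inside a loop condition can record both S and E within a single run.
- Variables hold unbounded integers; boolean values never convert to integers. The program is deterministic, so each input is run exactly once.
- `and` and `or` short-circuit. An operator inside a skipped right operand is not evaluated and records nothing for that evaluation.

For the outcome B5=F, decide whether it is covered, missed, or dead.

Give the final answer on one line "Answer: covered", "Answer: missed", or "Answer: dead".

B5=F is recorded by pool input(s) 2, 5, 7, 8 -> covered

Answer: covered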